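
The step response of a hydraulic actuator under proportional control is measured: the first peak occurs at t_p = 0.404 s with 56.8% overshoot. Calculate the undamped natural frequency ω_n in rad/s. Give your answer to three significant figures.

ω_n ≈ 7.90 rad/s

ζ from %OS: ζ = |ln 0.568|/√(π²+ln²0.568) = 0.177.
From t_p = π/ω_d, ω_d = π/0.404 = 7.78 rad/s, so ω_n = ω_d/√(1−ζ²) = 7.90 rad/s.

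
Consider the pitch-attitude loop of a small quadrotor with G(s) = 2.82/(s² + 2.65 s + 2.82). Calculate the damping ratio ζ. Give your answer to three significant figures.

ω_n = √2.82 = 1.68 rad/s; ζ = 2.65/(2·1.68) = 0.789.

ζ ≈ 0.789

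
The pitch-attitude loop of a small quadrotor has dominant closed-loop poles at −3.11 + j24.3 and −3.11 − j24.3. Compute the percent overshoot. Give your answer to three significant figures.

The poles are at −σ ± jω_d with σ = 3.11 and ω_d = 24.3, so ω_n = √(σ²+ω_d²) = 24.5 rad/s and ζ = σ/ω_n = 0.127.
Overshoot: exp(−π·0.127/√(1−0.127²)) = 0.669, i.e. 66.9%.

%OS ≈ 66.9%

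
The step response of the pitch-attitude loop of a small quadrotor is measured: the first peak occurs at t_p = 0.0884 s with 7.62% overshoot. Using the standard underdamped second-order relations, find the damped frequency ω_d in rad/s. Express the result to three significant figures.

ω_d ≈ 35.5 rad/s

t_p = π/ω_d, so ω_d = π/0.0884 = 35.5 rad/s.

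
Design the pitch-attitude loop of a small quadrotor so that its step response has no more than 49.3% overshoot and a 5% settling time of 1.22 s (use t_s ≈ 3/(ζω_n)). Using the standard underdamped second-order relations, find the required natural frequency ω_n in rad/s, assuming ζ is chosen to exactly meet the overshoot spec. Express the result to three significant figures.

ω_n ≈ 11.2 rad/s

Inverting the overshoot relation: ζ = |ln 0.493|/√(π² + ln²0.493) = 0.220.
Then ω_n = 3/(ζ t_s) = 3/(0.220 × 1.22) = 11.2 rad/s.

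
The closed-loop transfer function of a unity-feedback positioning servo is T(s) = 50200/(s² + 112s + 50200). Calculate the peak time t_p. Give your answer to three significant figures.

Matching coefficients with s² + 2ζω_n s + ω_n² gives ω_n² = 50200 ⇒ ω_n = 224 rad/s, and ζ = 112/(2ω_n) = 0.250.
ω_d = ω_n√(1−ζ²) = 217 rad/s. Then t_p = π/ω_d = 0.0145 s.

t_p ≈ 0.0145 s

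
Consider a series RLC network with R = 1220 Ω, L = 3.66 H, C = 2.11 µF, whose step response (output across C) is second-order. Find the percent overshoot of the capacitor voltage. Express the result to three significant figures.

For a series RLC circuit (capacitor voltage as output), ω_n = 1/√(LC) = 1/√(3.66 H · 2.11 µF) = 360 rad/s.
ζ = (R/2)·√(C/L) = (1220/2)·√(2.11 µF/3.66 H) = 0.463.
%OS = 100·exp(−πζ/√(1−ζ²)) = 19.4%.

%OS ≈ 19.4%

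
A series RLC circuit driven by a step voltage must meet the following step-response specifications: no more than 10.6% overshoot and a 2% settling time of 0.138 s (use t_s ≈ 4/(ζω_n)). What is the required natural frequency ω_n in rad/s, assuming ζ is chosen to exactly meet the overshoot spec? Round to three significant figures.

ω_n ≈ 49.9 rad/s

Inverting the overshoot relation: ζ = |ln 0.106|/√(π² + ln²0.106) = 0.581.
Then ω_n = 4/(ζ t_s) = 4/(0.581 × 0.138) = 49.9 rad/s.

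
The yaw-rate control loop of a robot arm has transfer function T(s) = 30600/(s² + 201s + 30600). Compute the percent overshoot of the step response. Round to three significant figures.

Comparing the denominator to s² + 2ζω_n s + ω_n²: ω_n = √30600 = 175 rad/s, and 2ζω_n = 201 so ζ = 201/(2·175) = 0.575.
%OS = 100 e^{−πζ/√(1−ζ²)} with ζ = 0.575 gives 11.0%.

%OS ≈ 11.0%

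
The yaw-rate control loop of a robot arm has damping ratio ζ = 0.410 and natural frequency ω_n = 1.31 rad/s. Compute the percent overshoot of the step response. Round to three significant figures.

For an underdamped second-order system, %OS = 100·exp(−πζ/√(1−ζ²)).
πζ/√(1−ζ²) = π·0.410/√(1−0.168) = 1.412, so %OS = 100·e^(−1.412) = 24.4%.

%OS ≈ 24.4%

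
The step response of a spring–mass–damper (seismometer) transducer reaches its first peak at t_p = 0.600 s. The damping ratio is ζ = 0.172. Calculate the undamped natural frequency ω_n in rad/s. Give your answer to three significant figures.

ω_n ≈ 5.32 rad/s

Peak time t_p = π/ω_d, so ω_d = π/t_p = π/0.600 = 5.24 rad/s.
ω_n = ω_d/√(1−ζ²) = 5.24/√0.970 = 5.32 rad/s.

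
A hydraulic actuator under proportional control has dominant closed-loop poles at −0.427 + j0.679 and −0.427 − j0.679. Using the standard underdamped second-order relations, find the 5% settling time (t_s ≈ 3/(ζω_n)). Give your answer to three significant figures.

t_s ≈ 7.03 s

For poles at −σ ± jω_d, ζω_n = σ = 0.427, so t_s ≈ 3/σ = 7.03 s.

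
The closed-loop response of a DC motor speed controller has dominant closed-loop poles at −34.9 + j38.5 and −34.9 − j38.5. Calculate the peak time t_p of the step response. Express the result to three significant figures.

t_p ≈ 0.0816 s

t_p = π/ω_d with ω_d = 38.5 (the imaginary part), so t_p = 0.0816 s.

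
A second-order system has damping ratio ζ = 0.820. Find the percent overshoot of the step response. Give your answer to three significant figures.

%OS ≈ 1.11%

For an underdamped second-order system, %OS = 100·exp(−πζ/√(1−ζ²)).
πζ/√(1−ζ²) = π·0.820/√(1−0.672) = 4.501, so %OS = 100·e^(−4.501) = 1.11%.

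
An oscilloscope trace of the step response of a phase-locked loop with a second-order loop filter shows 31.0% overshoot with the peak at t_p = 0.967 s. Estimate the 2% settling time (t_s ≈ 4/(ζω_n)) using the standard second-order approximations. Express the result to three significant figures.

t_s ≈ 3.30 s

From the overshoot, ζ = −ln(OS)/√(π²+ln²(OS)) = 0.349.
t_p = π/ω_d ⇒ ω_d = 3.25 rad/s; then ω_n = ω_d/√(1−ζ²) = 3.47 rad/s.
t_s ≈ 4/(ζω_n) = 4/(0.349·3.47) = 3.30 s.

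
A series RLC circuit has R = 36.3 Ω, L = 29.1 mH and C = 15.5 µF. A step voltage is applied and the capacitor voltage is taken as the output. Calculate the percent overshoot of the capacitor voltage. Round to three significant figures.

%OS ≈ 23.5%

For a series RLC circuit (capacitor voltage as output), ω_n = 1/√(LC) = 1/√(29.1 mH · 15.5 µF) = 1490 rad/s.
ζ = (R/2)·√(C/L) = (36.3/2)·√(15.5 µF/29.1 mH) = 0.419.
%OS = 100·exp(−πζ/√(1−ζ²)) = 23.5%.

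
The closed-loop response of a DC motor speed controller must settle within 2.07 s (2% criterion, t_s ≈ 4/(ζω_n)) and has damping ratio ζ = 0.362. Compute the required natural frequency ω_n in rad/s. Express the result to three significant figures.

Rearranging t_s ≈ 4/(ζω_n) gives ω_n = 4/(ζ·t_s) = 4/(0.362 × 2.07) = 5.34 rad/s.

ω_n ≈ 5.34 rad/s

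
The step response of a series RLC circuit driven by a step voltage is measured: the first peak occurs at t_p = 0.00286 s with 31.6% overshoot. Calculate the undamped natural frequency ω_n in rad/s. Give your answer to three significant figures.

From the overshoot, ζ = −ln(OS)/√(π²+ln²(OS)) = 0.344.
From t_p = π/ω_d, ω_d = π/0.00286 = 1100 rad/s, so ω_n = ω_d/√(1−ζ²) = 1170 rad/s.

ω_n ≈ 1170 rad/s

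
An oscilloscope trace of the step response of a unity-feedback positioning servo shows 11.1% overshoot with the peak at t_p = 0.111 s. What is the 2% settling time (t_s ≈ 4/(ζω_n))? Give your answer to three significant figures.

t_s ≈ 0.202 s

ζ from %OS: ζ = |ln 0.111|/√(π²+ln²0.111) = 0.573.
t_p = π/ω_d ⇒ ω_d = 28.3 rad/s; then ω_n = ω_d/√(1−ζ²) = 34.5 rad/s.
t_s ≈ 4/(ζω_n) = 4/(0.573·34.5) = 0.202 s.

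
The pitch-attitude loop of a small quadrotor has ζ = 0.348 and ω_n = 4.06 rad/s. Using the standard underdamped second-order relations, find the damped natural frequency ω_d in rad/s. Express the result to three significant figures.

ω_d ≈ 3.81 rad/s

ω_d = ω_n√(1−ζ²) = 4.06·√0.879 = 3.81 rad/s.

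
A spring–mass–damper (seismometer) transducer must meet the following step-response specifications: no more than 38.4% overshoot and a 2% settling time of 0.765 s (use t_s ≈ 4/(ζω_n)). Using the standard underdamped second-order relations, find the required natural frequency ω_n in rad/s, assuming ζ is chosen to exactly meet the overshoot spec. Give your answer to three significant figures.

ω_n ≈ 17.9 rad/s

Inverting the overshoot relation: ζ = |ln 0.384|/√(π² + ln²0.384) = 0.291.
Then ω_n = 4/(ζ t_s) = 4/(0.291 × 0.765) = 17.9 rad/s.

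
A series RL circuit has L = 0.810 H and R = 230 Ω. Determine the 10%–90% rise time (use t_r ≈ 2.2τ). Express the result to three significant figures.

τ = L/R = 0.810/230 = 0.00352 s.
t_r ≈ 2.2τ = 0.00775 s.

t_r ≈ 0.00775 s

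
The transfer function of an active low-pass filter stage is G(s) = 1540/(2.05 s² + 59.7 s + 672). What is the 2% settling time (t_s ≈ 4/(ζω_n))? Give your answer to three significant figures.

t_s ≈ 0.275 s

Dividing through by 2.05: denominator becomes s² + 29.12 s + 327.8.
So ω_n = √327.8 = 18.1 rad/s and ζ = 29.12/(2·18.1) = 0.804.
t_s ≈ 4/(ζω_n) = 0.275 s.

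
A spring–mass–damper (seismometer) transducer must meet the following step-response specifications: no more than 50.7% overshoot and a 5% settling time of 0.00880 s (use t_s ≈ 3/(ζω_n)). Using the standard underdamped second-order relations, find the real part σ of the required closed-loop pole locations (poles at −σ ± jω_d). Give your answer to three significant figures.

σ ≈ 341

The settling-time spec alone fixes σ = ζω_n = 3/t_s = 3/0.00880 = 341.
(Overshoot then fixes ζ = 0.211 and hence ω_d = σ·√(1−ζ²)/ζ = 1580 rad/s.)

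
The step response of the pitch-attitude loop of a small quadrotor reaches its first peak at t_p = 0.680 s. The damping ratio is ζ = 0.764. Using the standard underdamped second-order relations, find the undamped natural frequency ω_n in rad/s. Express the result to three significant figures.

Peak time t_p = π/ω_d, so ω_d = π/t_p = π/0.680 = 4.62 rad/s.
ω_n = ω_d/√(1−ζ²) = 4.62/√0.416 = 7.16 rad/s.

ω_n ≈ 7.16 rad/s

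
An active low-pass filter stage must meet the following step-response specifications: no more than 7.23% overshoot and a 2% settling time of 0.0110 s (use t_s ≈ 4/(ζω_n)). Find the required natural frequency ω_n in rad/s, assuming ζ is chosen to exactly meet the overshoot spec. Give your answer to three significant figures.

ω_n ≈ 567 rad/s

From %OS = 100·exp(−πζ/√(1−ζ²)), invert to get ζ = −ln(OS)/√(π² + ln²(OS)) with OS = 0.0723.
−ln 0.0723 = 2.627, so ζ = 2.627/√(π² + 6.901) = 0.641.
Then ω_n = 4/(ζ t_s) = 4/(0.641 × 0.0110) = 567 rad/s.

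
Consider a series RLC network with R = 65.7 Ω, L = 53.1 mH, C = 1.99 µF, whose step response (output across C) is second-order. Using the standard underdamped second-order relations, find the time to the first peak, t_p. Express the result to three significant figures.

t_p ≈ 0.00104 s

For a series RLC circuit (capacitor voltage as output), ω_n = 1/√(LC) = 1/√(53.1 mH · 1.99 µF) = 3080 rad/s.
ζ = (R/2)·√(C/L) = (65.7/2)·√(1.99 µF/53.1 mH) = 0.201.
ω_d = 3080·√(1 − 0.201²) = 3010 rad/s. t_p = π/ω_d = 0.00104 s.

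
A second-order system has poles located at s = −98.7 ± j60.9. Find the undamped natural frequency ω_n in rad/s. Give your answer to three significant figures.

The poles are at −σ ± jω_d with σ = 98.7 and ω_d = 60.9, so ω_n = √(σ²+ω_d²) = 116 rad/s and ζ = σ/ω_n = 0.851.

ω_n ≈ 116 rad/s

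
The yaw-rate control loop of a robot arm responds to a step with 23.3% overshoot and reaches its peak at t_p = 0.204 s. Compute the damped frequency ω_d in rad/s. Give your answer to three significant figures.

t_p = π/ω_d, so ω_d = π/0.204 = 15.4 rad/s.

ω_d ≈ 15.4 rad/s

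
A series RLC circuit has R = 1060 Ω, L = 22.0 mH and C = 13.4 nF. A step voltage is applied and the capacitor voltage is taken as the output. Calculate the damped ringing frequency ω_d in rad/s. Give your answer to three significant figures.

For a series RLC circuit (capacitor voltage as output), ω_n = 1/√(LC) = 1/√(22.0 mH · 13.4 nF) = 58200 rad/s.
ζ = (R/2)·√(C/L) = (1060/2)·√(13.4 nF/22.0 mH) = 0.414.
ω_d = 58200·√(1 − 0.414²) = 53000 rad/s.

ω_d ≈ 53000 rad/s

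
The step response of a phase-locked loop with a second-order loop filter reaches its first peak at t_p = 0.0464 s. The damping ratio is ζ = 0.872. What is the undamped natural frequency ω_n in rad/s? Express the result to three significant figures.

ω_n ≈ 138 rad/s

Peak time t_p = π/ω_d, so ω_d = π/t_p = π/0.0464 = 67.7 rad/s.
ω_n = ω_d/√(1−ζ²) = 67.7/√0.240 = 138 rad/s.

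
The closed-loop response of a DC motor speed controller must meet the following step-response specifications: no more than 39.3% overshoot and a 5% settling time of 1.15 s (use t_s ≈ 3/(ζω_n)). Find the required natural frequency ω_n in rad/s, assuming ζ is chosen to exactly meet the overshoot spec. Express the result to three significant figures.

ω_n ≈ 9.15 rad/s

ζ = −ln(OS)/√(π² + (ln OS)²). With OS = 0.393, ln OS = −0.9339 and ζ = 0.9339/3.277 = 0.285.
Then ω_n = 3/(ζ t_s) = 3/(0.285 × 1.15) = 9.15 rad/s.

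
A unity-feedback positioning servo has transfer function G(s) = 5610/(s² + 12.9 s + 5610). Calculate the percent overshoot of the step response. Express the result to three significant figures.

ω_n = √5610 = 74.9 rad/s; ζ = 12.9/(2·74.9) = 0.0861.
%OS = 100 e^{−πζ/√(1−ζ²)} with ζ = 0.0861 gives 76.2%.

%OS ≈ 76.2%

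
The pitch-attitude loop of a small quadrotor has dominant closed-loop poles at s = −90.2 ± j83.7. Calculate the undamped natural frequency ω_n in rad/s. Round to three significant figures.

The poles are at −σ ± jω_d with σ = 90.2 and ω_d = 83.7, so ω_n = √(σ²+ω_d²) = 123 rad/s and ζ = σ/ω_n = 0.733.

ω_n ≈ 123 rad/s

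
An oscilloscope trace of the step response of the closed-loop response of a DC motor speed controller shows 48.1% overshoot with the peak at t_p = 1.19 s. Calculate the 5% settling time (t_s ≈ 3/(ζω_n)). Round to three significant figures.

t_s ≈ 4.88 s

ζ from %OS: ζ = |ln 0.481|/√(π²+ln²0.481) = 0.227.
From t_p = π/ω_d, ω_d = π/1.19 = 2.64 rad/s, so ω_n = ω_d/√(1−ζ²) = 2.71 rad/s.
t_s ≈ 3/(ζω_n) = 3/(0.227·2.71) = 4.88 s.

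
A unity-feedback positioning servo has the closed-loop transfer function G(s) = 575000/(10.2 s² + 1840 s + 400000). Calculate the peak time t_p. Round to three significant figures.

Dividing through by 10.2: denominator becomes s² + 180.4 s + 39220.
So ω_n = √39220 = 198 rad/s and ζ = 180.4/(2·198) = 0.455.
The damped frequency ω_d = ω_n√(1−ζ²) = 176 rad/s. t_p = π/ω_d = 0.0178 s.

t_p ≈ 0.0178 s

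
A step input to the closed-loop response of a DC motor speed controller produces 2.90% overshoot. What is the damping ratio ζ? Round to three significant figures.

ζ ≈ 0.748

ζ = −ln(OS)/√(π² + (ln OS)²). With OS = 0.0290, ln OS = −3.540 and ζ = 3.540/4.733 = 0.748.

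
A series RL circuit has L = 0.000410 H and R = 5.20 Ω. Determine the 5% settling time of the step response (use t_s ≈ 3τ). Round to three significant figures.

t_s ≈ 0.000237 s

τ = L/R = 0.000410/5.20 = 0.0000788 s.
t_s ≈ 3τ = 0.000237 s.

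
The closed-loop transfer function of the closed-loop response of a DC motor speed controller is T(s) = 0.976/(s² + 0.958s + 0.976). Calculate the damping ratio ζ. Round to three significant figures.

ζ ≈ 0.485

ω_n = √0.976 = 0.988 rad/s; ζ = 0.958/(2·0.988) = 0.485.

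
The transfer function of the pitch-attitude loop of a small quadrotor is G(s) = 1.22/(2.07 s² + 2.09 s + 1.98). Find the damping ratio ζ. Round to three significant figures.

ζ ≈ 0.516

Dividing through by 2.07: denominator becomes s² + 1.010 s + 0.9565.
So ω_n = √0.9565 = 0.978 rad/s and ζ = 1.010/(2·0.978) = 0.516.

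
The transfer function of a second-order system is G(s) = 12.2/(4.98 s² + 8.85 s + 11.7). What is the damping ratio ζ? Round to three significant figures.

ζ ≈ 0.580

Dividing through by 4.98: denominator becomes s² + 1.777 s + 2.349.
So ω_n = √2.349 = 1.53 rad/s and ζ = 1.777/(2·1.53) = 0.580.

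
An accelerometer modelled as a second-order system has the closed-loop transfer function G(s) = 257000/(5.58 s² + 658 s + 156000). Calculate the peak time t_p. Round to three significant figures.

t_p ≈ 0.0201 s

Dividing through by 5.58: denominator becomes s² + 117.9 s + 27960.
So ω_n = √27960 = 167 rad/s and ζ = 117.9/(2·167) = 0.353.
The damped frequency ω_d = ω_n√(1−ζ²) = 156 rad/s. t_p = π/ω_d = 0.0201 s.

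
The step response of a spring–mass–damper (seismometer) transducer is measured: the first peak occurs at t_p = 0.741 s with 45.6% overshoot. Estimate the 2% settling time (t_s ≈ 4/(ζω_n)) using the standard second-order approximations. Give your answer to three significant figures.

ζ from %OS: ζ = |ln 0.456|/√(π²+ln²0.456) = 0.242.
t_p = π/ω_d ⇒ ω_d = 4.24 rad/s; then ω_n = ω_d/√(1−ζ²) = 4.37 rad/s.
t_s ≈ 4/(ζω_n) = 4/(0.242·4.37) = 3.77 s.

t_s ≈ 3.77 s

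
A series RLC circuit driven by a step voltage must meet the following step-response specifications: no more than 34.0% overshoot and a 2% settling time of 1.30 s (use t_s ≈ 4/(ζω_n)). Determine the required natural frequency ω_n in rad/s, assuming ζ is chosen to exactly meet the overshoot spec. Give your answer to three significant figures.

Inverting the overshoot relation: ζ = |ln 0.340|/√(π² + ln²0.340) = 0.325.
From t_s ≈ 4/(ζω_n): ω_n = 4/(ζ·t_s) = 4/(0.325·1.30) = 9.47 rad/s.

ω_n ≈ 9.47 rad/s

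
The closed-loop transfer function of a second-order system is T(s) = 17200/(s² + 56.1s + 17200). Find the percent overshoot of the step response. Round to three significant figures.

ω_n = √17200 = 131 rad/s; ζ = 56.1/(2·131) = 0.214.
%OS = 100·exp(−πζ/√(1−ζ²)) = 50.3%.

%OS ≈ 50.3%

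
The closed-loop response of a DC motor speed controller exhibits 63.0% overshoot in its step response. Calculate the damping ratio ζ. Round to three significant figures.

ζ = −ln(OS)/√(π² + (ln OS)²). With OS = 0.630, ln OS = −0.4620 and ζ = 0.4620/3.175 = 0.146.

ζ ≈ 0.146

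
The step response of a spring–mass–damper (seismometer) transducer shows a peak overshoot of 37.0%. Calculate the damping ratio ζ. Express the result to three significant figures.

Inverting the overshoot relation: ζ = |ln 0.370|/√(π² + ln²0.370) = 0.302.

ζ ≈ 0.302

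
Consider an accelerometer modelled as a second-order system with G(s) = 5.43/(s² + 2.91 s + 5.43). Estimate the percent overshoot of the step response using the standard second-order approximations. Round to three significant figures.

ω_n = √5.43 = 2.33 rad/s; ζ = 2.91/(2·2.33) = 0.624.
%OS = 100 e^{−πζ/√(1−ζ²)} with ζ = 0.624 gives 8.12%.

%OS ≈ 8.12%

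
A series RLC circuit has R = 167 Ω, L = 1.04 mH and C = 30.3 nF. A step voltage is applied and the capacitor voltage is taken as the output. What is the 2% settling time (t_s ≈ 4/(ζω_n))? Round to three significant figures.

t_s ≈ 0.0000498 s

For a series RLC circuit (capacitor voltage as output), ω_n = 1/√(LC) = 1/√(1.04 mH · 30.3 nF) = 178000 rad/s.
ζ = (R/2)·√(C/L) = (167/2)·√(30.3 nF/1.04 mH) = 0.451.
t_s ≈ 4/(ζω_n) = 0.0000498 s.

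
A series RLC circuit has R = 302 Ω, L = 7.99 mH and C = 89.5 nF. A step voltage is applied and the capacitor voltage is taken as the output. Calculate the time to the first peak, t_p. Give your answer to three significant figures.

t_p ≈ 0.0000974 s

For a series RLC circuit (capacitor voltage as output), ω_n = 1/√(LC) = 1/√(7.99 mH · 89.5 nF) = 37400 rad/s.
ζ = (R/2)·√(C/L) = (302/2)·√(89.5 nF/7.99 mH) = 0.505.
ω_d = 37400·√(1 − 0.505²) = 32300 rad/s. t_p = π/ω_d = 0.0000974 s.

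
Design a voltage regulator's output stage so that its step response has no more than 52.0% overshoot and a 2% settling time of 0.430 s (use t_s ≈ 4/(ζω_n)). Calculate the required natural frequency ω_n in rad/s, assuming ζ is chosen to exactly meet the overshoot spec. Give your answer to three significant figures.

ω_n ≈ 45.6 rad/s

ζ = −ln(OS)/√(π² + (ln OS)²). With OS = 0.520, ln OS = −0.6539 and ζ = 0.6539/3.209 = 0.204.
Then ω_n = 4/(ζ t_s) = 4/(0.204 × 0.430) = 45.6 rad/s.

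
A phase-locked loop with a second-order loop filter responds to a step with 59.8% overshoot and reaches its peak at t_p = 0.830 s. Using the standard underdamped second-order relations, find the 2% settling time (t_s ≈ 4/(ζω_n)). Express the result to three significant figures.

From the overshoot, ζ = −ln(OS)/√(π²+ln²(OS)) = 0.162.
From t_p = π/ω_d, ω_d = π/0.830 = 3.79 rad/s, so ω_n = ω_d/√(1−ζ²) = 3.84 rad/s.
t_s ≈ 4/(ζω_n) = 4/(0.162·3.84) = 6.46 s.

t_s ≈ 6.46 s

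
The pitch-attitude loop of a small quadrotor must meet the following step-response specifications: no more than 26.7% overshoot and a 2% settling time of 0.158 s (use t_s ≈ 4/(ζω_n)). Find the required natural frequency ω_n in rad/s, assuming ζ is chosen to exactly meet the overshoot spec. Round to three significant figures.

ω_n ≈ 65.3 rad/s

Inverting the overshoot relation: ζ = |ln 0.267|/√(π² + ln²0.267) = 0.387.
Then ω_n = 4/(ζ t_s) = 4/(0.387 × 0.158) = 65.3 rad/s.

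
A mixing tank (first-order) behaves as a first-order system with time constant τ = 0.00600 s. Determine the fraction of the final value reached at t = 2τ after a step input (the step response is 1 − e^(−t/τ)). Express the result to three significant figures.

y/y_∞ ≈ 0.865

y(t)/y_∞ = 1 − e^(−t/τ) = 1 − e^(−2) = 1 − e^(−2.00) = 0.865.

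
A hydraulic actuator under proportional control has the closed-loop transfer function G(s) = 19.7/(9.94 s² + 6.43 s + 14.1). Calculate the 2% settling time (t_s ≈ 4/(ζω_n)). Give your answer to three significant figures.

t_s ≈ 12.4 s

Dividing through by 9.94: denominator becomes s² + 0.6469 s + 1.419.
So ω_n = √1.419 = 1.19 rad/s and ζ = 0.6469/(2·1.19) = 0.272.
t_s ≈ 4/(ζω_n) = 12.4 s.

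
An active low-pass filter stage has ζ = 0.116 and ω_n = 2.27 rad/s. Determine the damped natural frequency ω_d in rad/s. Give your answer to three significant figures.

ω_d ≈ 2.25 rad/s

ω_d = ω_n√(1−ζ²) = 2.27·√0.987 = 2.25 rad/s.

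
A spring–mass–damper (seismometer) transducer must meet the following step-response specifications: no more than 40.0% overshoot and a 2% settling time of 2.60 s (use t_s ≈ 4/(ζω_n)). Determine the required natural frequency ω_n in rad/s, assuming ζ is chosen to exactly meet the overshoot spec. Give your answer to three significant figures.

ω_n ≈ 5.49 rad/s

Inverting the overshoot relation: ζ = |ln 0.400|/√(π² + ln²0.400) = 0.280.
Then ω_n = 4/(ζ t_s) = 4/(0.280 × 2.60) = 5.49 rad/s.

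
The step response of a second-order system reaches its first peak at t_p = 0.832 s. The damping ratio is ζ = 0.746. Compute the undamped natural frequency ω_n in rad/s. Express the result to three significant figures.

Peak time t_p = π/ω_d, so ω_d = π/t_p = π/0.832 = 3.78 rad/s.
ω_n = ω_d/√(1−ζ²) = 3.78/√0.443 = 5.67 rad/s.

ω_n ≈ 5.67 rad/s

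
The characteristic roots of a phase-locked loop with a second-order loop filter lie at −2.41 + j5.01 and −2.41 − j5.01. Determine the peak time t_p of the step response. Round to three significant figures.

t_p = π/ω_d with ω_d = 5.01 (the imaginary part), so t_p = 0.627 s.

t_p ≈ 0.627 s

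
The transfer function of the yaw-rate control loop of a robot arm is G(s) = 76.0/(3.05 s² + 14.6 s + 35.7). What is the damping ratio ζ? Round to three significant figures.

Dividing through by 3.05: denominator becomes s² + 4.787 s + 11.70.
So ω_n = √11.70 = 3.42 rad/s and ζ = 4.787/(2·3.42) = 0.700.

ζ ≈ 0.700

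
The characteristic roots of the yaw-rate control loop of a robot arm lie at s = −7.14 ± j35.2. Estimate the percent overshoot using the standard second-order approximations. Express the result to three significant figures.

|pole| = ω_n = √(7.14² + 35.2²) = 35.9 rad/s; ζ = cos θ = σ/ω_n = 0.199.
Overshoot: exp(−π·0.199/√(1−0.199²)) = 0.529, i.e. 52.9%.

%OS ≈ 52.9%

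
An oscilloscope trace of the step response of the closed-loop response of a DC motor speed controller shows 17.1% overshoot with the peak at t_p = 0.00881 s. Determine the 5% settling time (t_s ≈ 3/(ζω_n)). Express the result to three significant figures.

The overshoot fixes ζ = −ln(OS)/√(π²+ln²(OS)) = 0.490.
From t_p = π/ω_d, ω_d = π/0.00881 = 357 rad/s, so ω_n = ω_d/√(1−ζ²) = 409 rad/s.
t_s ≈ 3/(ζω_n) = 3/(0.490·409) = 0.0150 s.

t_s ≈ 0.0150 s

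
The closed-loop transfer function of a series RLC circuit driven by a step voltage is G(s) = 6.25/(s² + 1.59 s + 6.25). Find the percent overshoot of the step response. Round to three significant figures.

%OS ≈ 34.9%

Comparing the denominator to s² + 2ζω_n s + ω_n²: ω_n = √6.25 = 2.50 rad/s, and 2ζω_n = 1.59 so ζ = 1.59/(2·2.50) = 0.318.
Overshoot: exp(−π·0.318/√(1−0.318²)) = 0.349, i.e. 34.9%.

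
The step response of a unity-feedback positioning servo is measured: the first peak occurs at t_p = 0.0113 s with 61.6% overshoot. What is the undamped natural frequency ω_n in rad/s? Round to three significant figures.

The overshoot fixes ζ = −ln(OS)/√(π²+ln²(OS)) = 0.152.
t_p = π/ω_d ⇒ ω_d = 278 rad/s; then ω_n = ω_d/√(1−ζ²) = 281 rad/s.

ω_n ≈ 281 rad/s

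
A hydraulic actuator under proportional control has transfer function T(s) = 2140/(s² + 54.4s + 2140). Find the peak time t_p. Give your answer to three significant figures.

ω_n = √2140 = 46.3 rad/s; ζ = 54.4/(2·46.3) = 0.588.
ω_d = 46.3·√(1 − 0.588²) = 37.4 rad/s. Then t_p = π/ω_d = 0.0840 s.

t_p ≈ 0.0840 s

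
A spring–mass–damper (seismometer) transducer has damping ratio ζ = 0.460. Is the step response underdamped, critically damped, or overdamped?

Since ζ = 0.460 < 1, the system is underdamped.

underdamped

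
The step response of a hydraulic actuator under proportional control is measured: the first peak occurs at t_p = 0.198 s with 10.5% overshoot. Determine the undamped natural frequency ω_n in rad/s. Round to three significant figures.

From the overshoot, ζ = −ln(OS)/√(π²+ln²(OS)) = 0.583.
From t_p = π/ω_d, ω_d = π/0.198 = 15.9 rad/s, so ω_n = ω_d/√(1−ζ²) = 19.5 rad/s.

ω_n ≈ 19.5 rad/s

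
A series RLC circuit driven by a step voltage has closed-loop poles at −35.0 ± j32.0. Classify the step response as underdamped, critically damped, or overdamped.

underdamped

Since the poles form a complex-conjugate pair with nonzero imaginary part, the response is underdamped.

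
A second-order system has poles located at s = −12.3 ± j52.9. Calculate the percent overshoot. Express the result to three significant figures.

%OS ≈ 48.2%

|pole| = ω_n = √(12.3² + 52.9²) = 54.3 rad/s; ζ = cos θ = σ/ω_n = 0.226.
%OS = 100·exp(−πζ/√(1−ζ²)) = 48.2%.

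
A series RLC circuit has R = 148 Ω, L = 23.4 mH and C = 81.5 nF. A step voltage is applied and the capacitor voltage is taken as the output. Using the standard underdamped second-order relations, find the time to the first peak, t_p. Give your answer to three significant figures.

For a series RLC circuit (capacitor voltage as output), ω_n = 1/√(LC) = 1/√(23.4 mH · 81.5 nF) = 22900 rad/s.
ζ = (R/2)·√(C/L) = (148/2)·√(81.5 nF/23.4 mH) = 0.138.
The damped frequency ω_d = ω_n√(1−ζ²) = 22700 rad/s. t_p = π/ω_d = 0.000139 s.

t_p ≈ 0.000139 s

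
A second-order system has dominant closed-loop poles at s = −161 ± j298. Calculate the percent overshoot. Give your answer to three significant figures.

%OS ≈ 18.3%

The poles are at −σ ± jω_d with σ = 161 and ω_d = 298, so ω_n = √(σ²+ω_d²) = 339 rad/s and ζ = σ/ω_n = 0.475.
%OS = 100·exp(−πζ/√(1−ζ²)) = 18.3%.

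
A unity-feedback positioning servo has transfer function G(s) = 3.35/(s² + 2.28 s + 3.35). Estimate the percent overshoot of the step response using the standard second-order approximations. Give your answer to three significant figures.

Comparing the denominator to s² + 2ζω_n s + ω_n²: ω_n = √3.35 = 1.83 rad/s, and 2ζω_n = 2.28 so ζ = 2.28/(2·1.83) = 0.623.
%OS = 100·exp(−πζ/√(1−ζ²)) = 8.20%.

%OS ≈ 8.20%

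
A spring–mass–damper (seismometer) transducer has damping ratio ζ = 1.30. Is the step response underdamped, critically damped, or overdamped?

Since ζ = 1.30 > 1, the system is overdamped.

overdamped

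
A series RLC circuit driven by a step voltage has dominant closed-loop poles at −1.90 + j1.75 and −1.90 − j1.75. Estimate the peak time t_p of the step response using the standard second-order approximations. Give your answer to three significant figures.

t_p ≈ 1.80 s

t_p = π/ω_d with ω_d = 1.75 (the imaginary part), so t_p = 1.80 s.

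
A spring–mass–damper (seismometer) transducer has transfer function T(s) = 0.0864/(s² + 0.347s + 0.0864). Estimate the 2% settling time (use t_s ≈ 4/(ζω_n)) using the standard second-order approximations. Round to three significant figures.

t_s ≈ 23.1 s

Comparing the denominator to s² + 2ζω_n s + ω_n²: ω_n = √0.0864 = 0.294 rad/s, and 2ζω_n = 0.347 so ζ = 0.347/(2·0.294) = 0.590.
t_s ≈ 4/(ζω_n) = 4/(0.590·0.294) = 23.1 s.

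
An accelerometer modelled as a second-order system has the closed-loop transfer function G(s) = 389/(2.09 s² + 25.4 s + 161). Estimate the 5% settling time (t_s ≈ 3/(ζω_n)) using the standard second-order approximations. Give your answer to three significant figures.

t_s ≈ 0.494 s

Dividing through by 2.09: denominator becomes s² + 12.15 s + 77.03.
So ω_n = √77.03 = 8.78 rad/s and ζ = 12.15/(2·8.78) = 0.692.
t_s ≈ 3/(ζω_n) = 0.494 s.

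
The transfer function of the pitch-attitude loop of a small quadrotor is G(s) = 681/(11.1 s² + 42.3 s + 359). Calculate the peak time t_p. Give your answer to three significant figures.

t_p ≈ 0.586 s

Dividing through by 11.1: denominator becomes s² + 3.811 s + 32.34.
So ω_n = √32.34 = 5.69 rad/s and ζ = 3.811/(2·5.69) = 0.335.
ω_d = ω_n√(1−ζ²) = 5.36 rad/s. t_p = π/ω_d = 0.586 s.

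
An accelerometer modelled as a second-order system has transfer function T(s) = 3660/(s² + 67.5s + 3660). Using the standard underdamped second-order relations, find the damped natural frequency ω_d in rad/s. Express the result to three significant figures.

Comparing the denominator to s² + 2ζω_n s + ω_n²: ω_n = √3660 = 60.5 rad/s, and 2ζω_n = 67.5 so ζ = 67.5/(2·60.5) = 0.558.
ω_d = ω_n√(1−ζ²) = 50.2 rad/s.

ω_d ≈ 50.2 rad/s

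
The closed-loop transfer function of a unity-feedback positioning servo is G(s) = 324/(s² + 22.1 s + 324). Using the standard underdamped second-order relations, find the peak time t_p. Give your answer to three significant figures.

Matching coefficients with s² + 2ζω_n s + ω_n² gives ω_n² = 324 ⇒ ω_n = 18.0 rad/s, and ζ = 22.1/(2ω_n) = 0.614.
ω_d = ω_n√(1−ζ²) = 14.2 rad/s. Then t_p = π/ω_d = 0.221 s.

t_p ≈ 0.221 s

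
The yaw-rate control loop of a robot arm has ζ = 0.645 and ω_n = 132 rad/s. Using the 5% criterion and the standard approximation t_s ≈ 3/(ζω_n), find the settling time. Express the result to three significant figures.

t_s ≈ 0.0352 s

t_s ≈ 3/(ζω_n) = 3/(0.645 × 132) = 0.0352 s.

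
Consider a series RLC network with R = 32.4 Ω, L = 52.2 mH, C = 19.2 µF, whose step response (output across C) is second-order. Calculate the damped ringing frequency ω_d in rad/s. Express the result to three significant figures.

For a series RLC circuit (capacitor voltage as output), ω_n = 1/√(LC) = 1/√(52.2 mH · 19.2 µF) = 999 rad/s.
ζ = (R/2)·√(C/L) = (32.4/2)·√(19.2 µF/52.2 mH) = 0.311.
ω_d = ω_n√(1−ζ²) = 949 rad/s.

ω_d ≈ 949 rad/s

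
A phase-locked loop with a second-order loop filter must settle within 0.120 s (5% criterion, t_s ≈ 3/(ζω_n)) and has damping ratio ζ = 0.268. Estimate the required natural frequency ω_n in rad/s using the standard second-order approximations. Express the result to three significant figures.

Rearranging t_s ≈ 3/(ζω_n) gives ω_n = 3/(ζ·t_s) = 3/(0.268 × 0.120) = 93.3 rad/s.

ω_n ≈ 93.3 rad/s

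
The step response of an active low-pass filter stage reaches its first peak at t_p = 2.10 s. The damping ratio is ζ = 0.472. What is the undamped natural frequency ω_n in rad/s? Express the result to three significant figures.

ω_n ≈ 1.70 rad/s

Peak time t_p = π/ω_d, so ω_d = π/t_p = π/2.10 = 1.50 rad/s.
ω_n = ω_d/√(1−ζ²) = 1.50/√0.777 = 1.70 rad/s.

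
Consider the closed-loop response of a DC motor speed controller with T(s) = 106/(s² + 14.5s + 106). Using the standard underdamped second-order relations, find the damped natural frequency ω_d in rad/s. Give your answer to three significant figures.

ω_d ≈ 7.31 rad/s

Comparing the denominator to s² + 2ζω_n s + ω_n²: ω_n = √106 = 10.3 rad/s, and 2ζω_n = 14.5 so ζ = 14.5/(2·10.3) = 0.704.
The damped frequency ω_d = ω_n√(1−ζ²) = 7.31 rad/s.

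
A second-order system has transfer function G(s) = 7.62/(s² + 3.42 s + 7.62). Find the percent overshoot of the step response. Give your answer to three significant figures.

%OS ≈ 8.38%

ω_n = √7.62 = 2.76 rad/s; ζ = 3.42/(2·2.76) = 0.619.
%OS = 100·exp(−πζ/√(1−ζ²)) = 8.38%.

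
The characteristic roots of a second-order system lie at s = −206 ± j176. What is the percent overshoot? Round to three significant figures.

|pole| = ω_n = √(206² + 176²) = 271 rad/s; ζ = cos θ = σ/ω_n = 0.760.
%OS = 100·exp(−πζ/√(1−ζ²)) = 2.53%.

%OS ≈ 2.53%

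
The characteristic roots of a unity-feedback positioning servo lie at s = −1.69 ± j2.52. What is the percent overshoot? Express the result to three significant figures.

%OS ≈ 12.2%

With σ = 1.69, ω_d = 2.52: ω_n = √(σ²+ω_d²) = 3.03 rad/s, ζ = σ/ω_n = 0.557.
Overshoot: exp(−π·0.557/√(1−0.557²)) = 0.122, i.e. 12.2%.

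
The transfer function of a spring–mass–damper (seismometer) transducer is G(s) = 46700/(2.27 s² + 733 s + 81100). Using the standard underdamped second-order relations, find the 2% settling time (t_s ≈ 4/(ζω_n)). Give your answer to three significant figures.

t_s ≈ 0.0248 s

Dividing through by 2.27: denominator becomes s² + 322.9 s + 35730.
So ω_n = √35730 = 189 rad/s and ζ = 322.9/(2·189) = 0.854.
t_s ≈ 4/(ζω_n) = 0.0248 s.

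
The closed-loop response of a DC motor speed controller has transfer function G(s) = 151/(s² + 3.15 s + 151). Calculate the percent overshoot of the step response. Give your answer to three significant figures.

Comparing the denominator to s² + 2ζω_n s + ω_n²: ω_n = √151 = 12.3 rad/s, and 2ζω_n = 3.15 so ζ = 3.15/(2·12.3) = 0.128.
%OS = 100·exp(−πζ/√(1−ζ²)) = 66.6%.

%OS ≈ 66.6%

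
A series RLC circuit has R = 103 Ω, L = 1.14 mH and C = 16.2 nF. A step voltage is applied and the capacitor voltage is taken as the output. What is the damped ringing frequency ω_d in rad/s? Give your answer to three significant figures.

For a series RLC circuit (capacitor voltage as output), ω_n = 1/√(LC) = 1/√(1.14 mH · 16.2 nF) = 233000 rad/s.
ζ = (R/2)·√(C/L) = (103/2)·√(16.2 nF/1.14 mH) = 0.194.
ω_d = 233000·√(1 − 0.194²) = 228000 rad/s.

ω_d ≈ 228000 rad/s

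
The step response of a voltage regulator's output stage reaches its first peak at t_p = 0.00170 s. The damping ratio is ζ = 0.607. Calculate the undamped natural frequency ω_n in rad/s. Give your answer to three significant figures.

ω_n ≈ 2330 rad/s

Peak time t_p = π/ω_d, so ω_d = π/t_p = π/0.00170 = 1850 rad/s.
ω_n = ω_d/√(1−ζ²) = 1850/√0.632 = 2330 rad/s.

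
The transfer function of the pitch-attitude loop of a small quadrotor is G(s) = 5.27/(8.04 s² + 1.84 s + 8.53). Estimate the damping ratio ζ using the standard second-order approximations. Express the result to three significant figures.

Dividing through by 8.04: denominator becomes s² + 0.2289 s + 1.061.
So ω_n = √1.061 = 1.03 rad/s and ζ = 0.2289/(2·1.03) = 0.111.

ζ ≈ 0.111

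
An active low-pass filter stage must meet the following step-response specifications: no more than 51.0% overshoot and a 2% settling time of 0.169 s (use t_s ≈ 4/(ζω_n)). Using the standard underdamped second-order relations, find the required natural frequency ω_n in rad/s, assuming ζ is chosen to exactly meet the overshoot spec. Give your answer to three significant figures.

ω_n ≈ 113 rad/s

ζ = −ln(OS)/√(π² + (ln OS)²). With OS = 0.510, ln OS = −0.6733 and ζ = 0.6733/3.213 = 0.210.
Then ω_n = 4/(ζ t_s) = 4/(0.210 × 0.169) = 113 rad/s.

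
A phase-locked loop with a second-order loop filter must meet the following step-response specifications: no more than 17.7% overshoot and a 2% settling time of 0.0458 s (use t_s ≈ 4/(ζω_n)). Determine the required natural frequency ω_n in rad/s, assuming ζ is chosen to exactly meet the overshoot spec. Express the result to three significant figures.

ω_n ≈ 181 rad/s

Inverting the overshoot relation: ζ = |ln 0.177|/√(π² + ln²0.177) = 0.483.
Then ω_n = 4/(ζ t_s) = 4/(0.483 × 0.0458) = 181 rad/s.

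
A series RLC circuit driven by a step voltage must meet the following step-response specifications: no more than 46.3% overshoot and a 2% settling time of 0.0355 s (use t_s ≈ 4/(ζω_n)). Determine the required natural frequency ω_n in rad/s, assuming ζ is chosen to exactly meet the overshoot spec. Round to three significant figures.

From %OS = 100·exp(−πζ/√(1−ζ²)), invert to get ζ = −ln(OS)/√(π² + ln²(OS)) with OS = 0.463.
−ln 0.463 = 0.7700, so ζ = 0.7700/√(π² + 0.5929) = 0.238.
Then ω_n = 4/(ζ t_s) = 4/(0.238 × 0.0355) = 473 rad/s.

ω_n ≈ 473 rad/s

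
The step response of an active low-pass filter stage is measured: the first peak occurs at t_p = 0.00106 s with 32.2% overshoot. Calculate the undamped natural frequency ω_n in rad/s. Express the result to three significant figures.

From the overshoot, ζ = −ln(OS)/√(π²+ln²(OS)) = 0.339.
t_p = π/ω_d ⇒ ω_d = 2960 rad/s; then ω_n = ω_d/√(1−ζ²) = 3150 rad/s.

ω_n ≈ 3150 rad/s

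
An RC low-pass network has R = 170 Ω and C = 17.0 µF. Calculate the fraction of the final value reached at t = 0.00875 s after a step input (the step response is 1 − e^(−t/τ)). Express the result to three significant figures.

τ = RC = 170 × 17.0 µF = 0.00289 s.
y(t)/y_∞ = 1 − e^(−t/τ) = 1 − e^(−0.00875/0.00289) = 1 − e^(−3.03) = 0.952.

y/y_∞ ≈ 0.952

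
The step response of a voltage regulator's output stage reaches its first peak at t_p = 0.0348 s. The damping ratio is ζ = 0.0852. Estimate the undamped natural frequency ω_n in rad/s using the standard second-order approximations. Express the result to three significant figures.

ω_n ≈ 90.6 rad/s

Peak time t_p = π/ω_d, so ω_d = π/t_p = π/0.0348 = 90.3 rad/s.
ω_n = ω_d/√(1−ζ²) = 90.3/√0.993 = 90.6 rad/s.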